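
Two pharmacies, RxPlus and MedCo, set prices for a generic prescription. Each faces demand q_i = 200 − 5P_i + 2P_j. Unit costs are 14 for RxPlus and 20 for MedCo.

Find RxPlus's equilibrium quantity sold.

RxPlus's profit: π = (P_{RxPlus} − 14)(200 − 5P_{RxPlus} + 2P_{MedCo}).
∂π/∂P_{RxPlus} = 270 − 10P_{RxPlus} + 2P_{MedCo} = 0 ⇒ P_{RxPlus} = 27 + 0.2P_{MedCo}.
Similarly P_{MedCo} = 30 + 0.2P_{RxPlus}.
Substituting the second reaction function into the first: P_{RxPlus} = 27 + 0.2(30 + 0.2P_{RxPlus}), which gives 0.96P_{RxPlus} = 33 ⇒ P_{RxPlus} = 34.375.
Then P_{MedCo} = 30 + 0.2·34.375 = 36.875.
q_{RxPlus} = 200 − 5·34.375 + 2·36.875 = 101.875.

101.875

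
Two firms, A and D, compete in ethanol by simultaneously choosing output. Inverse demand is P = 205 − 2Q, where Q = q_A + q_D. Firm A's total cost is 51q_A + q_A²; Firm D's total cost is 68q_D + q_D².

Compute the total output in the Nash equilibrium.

Firm A's profit: π = q_A(205 − 2(q_A + q_D)) − 51q_A − q_A².
∂π/∂q_A = 154 − 6q_A − 2q_D = 0, so q_A = 77/3 − (1/3)q_D.
By the same steps for D: q_D = 137/6 − (1/3)q_A.
Substituting the second reaction function into the first: q_A = 77/3 − (1/3)(137/6 − (1/3)q_A), which gives (8/9)q_A = 325/18 ⇒ q_A = 20.3125.
Then q_D = 137/6 − (1/3)·20.3125 = 16.0625.
Total output: 20.3125 + 16.0625 = 36.375.

36.375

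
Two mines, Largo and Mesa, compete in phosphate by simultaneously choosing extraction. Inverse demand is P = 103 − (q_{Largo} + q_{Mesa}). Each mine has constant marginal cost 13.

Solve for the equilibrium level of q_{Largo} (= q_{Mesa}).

30

Mine Largo's profit: π = q_{Largo}(103 − (q_{Largo} + q_{Mesa})) − 13q_{Largo}.
∂π/∂q_{Largo} = 90 − 2q_{Largo} − q_{Mesa} = 0, so q_{Largo} = 45 − 0.5q_{Mesa}.
Setting q_{Largo} = q_{Mesa} in the reaction function: q_{Largo} = 45 − 0.5q_{Largo}, so q_{Largo} = 45 / 1.5 = 30.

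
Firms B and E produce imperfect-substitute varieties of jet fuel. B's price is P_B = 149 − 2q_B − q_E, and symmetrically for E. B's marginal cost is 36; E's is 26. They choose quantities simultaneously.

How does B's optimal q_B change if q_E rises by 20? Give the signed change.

-5

Firm B's profit: π = q_B(149 − 2q_B − q_E) − 36q_B.
∂π/∂q_B = 113 − 4q_B − q_E = 0 ⇒ q_B = 28.25 − 0.25q_E.
The reaction-function slope is −0.25, so a 20-unit rise in q_E moves q_B by −0.25 × 20 = −5. B's best response falls — the actions are strategic substitutes.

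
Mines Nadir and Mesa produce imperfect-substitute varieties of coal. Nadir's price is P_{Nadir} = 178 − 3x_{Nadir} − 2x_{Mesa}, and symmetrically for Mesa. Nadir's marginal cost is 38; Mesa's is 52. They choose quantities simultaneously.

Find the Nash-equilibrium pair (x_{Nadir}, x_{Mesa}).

18.375, 14.875

Mine Nadir's profit: π = x_{Nadir}(178 − 3x_{Nadir} − 2x_{Mesa}) − 38x_{Nadir}.
∂π/∂x_{Nadir} = 140 − 6x_{Nadir} − 2x_{Mesa} = 0 ⇒ x_{Nadir} = 70/3 − (1/3)x_{Mesa}.
Similarly x_{Mesa} = 21 − (1/3)x_{Nadir}.
Substituting the second reaction function into the first: x_{Nadir} = 70/3 − (1/3)(21 − (1/3)x_{Nadir}), which gives (8/9)x_{Nadir} = 49/3 ⇒ x_{Nadir} = 18.375.
Then x_{Mesa} = 21 − (1/3)·18.375 = 14.875.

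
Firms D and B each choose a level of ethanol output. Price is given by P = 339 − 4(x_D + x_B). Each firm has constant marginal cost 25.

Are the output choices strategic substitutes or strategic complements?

Firm D's profit: π = x_D(339 − 4(x_D + x_B)) − 25x_D.
∂π/∂x_D = 314 − 8x_D − 4x_B = 0, so x_D = 39.25 − 0.5x_B.
The best-response slope dx_D/dx_B = −0.5 < 0: the reaction function is downward-sloping, so the choices are strategic substitutes.

strategic substitutes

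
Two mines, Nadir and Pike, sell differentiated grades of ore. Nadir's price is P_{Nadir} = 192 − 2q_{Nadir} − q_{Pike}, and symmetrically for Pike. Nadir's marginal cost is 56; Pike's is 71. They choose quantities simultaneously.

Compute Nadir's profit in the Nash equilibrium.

Mine Nadir's profit: π = q_{Nadir}(192 − 2q_{Nadir} − q_{Pike}) − 56q_{Nadir}.
∂π/∂q_{Nadir} = 136 − 4q_{Nadir} − q_{Pike} = 0 ⇒ q_{Nadir} = 34 − 0.25q_{Pike}.
Similarly q_{Pike} = 30.25 − 0.25q_{Nadir}.
Plugging q_{Pike} into Nadir's best response: q_{Nadir} = 34 − 0.25(30.25 − 0.25q_{Nadir}) ⇒ 0.9375q_{Nadir} = 26.4375, so q_{Nadir} = 28.2.
Then q_{Pike} = 30.25 − 0.25·28.2 = 23.2.
P_{Nadir} = 192 − 2·28.2 − 23.2 = 112.4.
Profit = (112.4 − 56)·28.2 = 1590.48.

1590.48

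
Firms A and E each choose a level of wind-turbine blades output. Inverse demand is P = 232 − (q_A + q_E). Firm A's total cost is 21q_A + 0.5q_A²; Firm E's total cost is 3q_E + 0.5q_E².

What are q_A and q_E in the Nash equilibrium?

Firm A's profit: π = q_A(232 − (q_A + q_E)) − 21q_A − 0.5q_A².
∂π/∂q_A = 211 − 3q_A − q_E = 0, so q_A = 211/3 − (1/3)q_E.
By the same steps for E: q_E = 229/3 − (1/3)q_A.
Substituting the second reaction function into the first: q_A = 211/3 − (1/3)(229/3 − (1/3)q_A), which gives (8/9)q_A = 404/9 ⇒ q_A = 50.5.
Then q_E = 229/3 − (1/3)·50.5 = 59.5.

50.5, 59.5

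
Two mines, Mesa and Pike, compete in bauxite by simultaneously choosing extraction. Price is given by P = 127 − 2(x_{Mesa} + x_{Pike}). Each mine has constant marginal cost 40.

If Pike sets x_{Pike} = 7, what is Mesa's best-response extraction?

Mine Mesa's profit: π = x_{Mesa}(127 − 2(x_{Mesa} + x_{Pike})) − 40x_{Mesa}.
∂π/∂x_{Mesa} = 87 − 4x_{Mesa} − 2x_{Pike} = 0, so x_{Mesa} = 21.75 − 0.5x_{Pike}.
At x_{Pike} = 7: x_{Mesa} = 21.75 − 0.5·7 = 18.25.

18.25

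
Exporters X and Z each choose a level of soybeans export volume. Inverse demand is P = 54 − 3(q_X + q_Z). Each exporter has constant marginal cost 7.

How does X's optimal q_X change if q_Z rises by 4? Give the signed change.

-2

Exporter X's profit: π = q_X(54 − 3(q_X + q_Z)) − 7q_X.
∂π/∂q_X = 47 − 6q_X − 3q_Z = 0, so q_X = 47/6 − 0.5q_Z.
The reaction-function slope is −0.5, so a 4-unit rise in q_Z moves q_X by −0.5 × 4 = −2. X's best response falls — the actions are strategic substitutes.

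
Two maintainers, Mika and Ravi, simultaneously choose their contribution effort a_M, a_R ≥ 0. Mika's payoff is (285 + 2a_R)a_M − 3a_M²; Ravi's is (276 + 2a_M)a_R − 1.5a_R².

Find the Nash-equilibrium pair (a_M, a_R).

100.5, 159

Expanding Mika's payoff: 285a_M + 2a_Ra_M − 3a_M².
∂π/∂a_M = 285 + 2a_R − 6a_M = 0, so a_M = 47.5 + (1/3)a_R.
Likewise for Ravi: a_R = 92 + (2/3)a_M.
Solving the two reaction functions simultaneously: (1 − (1/3)(2/3))a_M = 47.5 + (1/3)·92, so (7/9)a_M = 469/6 and a_M = 100.5.
Then a_R = 92 + (2/3)·100.5 = 159.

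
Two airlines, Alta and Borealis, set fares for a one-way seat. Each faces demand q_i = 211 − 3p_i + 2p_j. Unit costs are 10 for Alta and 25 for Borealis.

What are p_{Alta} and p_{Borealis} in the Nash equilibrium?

63.0625, 68.6875

Alta's profit: π = (p_{Alta} − 10)(211 − 3p_{Alta} + 2p_{Borealis}).
∂π/∂p_{Alta} = 241 − 6p_{Alta} + 2p_{Borealis} = 0 ⇒ p_{Alta} = 241/6 + (1/3)p_{Borealis}.
Similarly p_{Borealis} = 143/3 + (1/3)p_{Alta}.
Plugging p_{Borealis} into Alta's best response: p_{Alta} = 241/6 + (1/3)(143/3 + (1/3)p_{Alta}) ⇒ (8/9)p_{Alta} = 1009/18, so p_{Alta} = 63.0625.
Then p_{Borealis} = 143/3 + (1/3)·63.0625 = 68.6875.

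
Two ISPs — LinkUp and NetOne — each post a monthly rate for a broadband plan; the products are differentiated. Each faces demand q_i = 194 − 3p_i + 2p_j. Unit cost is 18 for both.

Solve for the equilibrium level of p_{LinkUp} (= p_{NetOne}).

62

LinkUp's profit: π = (p_{LinkUp} − 18)(194 − 3p_{LinkUp} + 2p_{NetOne}).
∂π/∂p_{LinkUp} = 248 − 6p_{LinkUp} + 2p_{NetOne} = 0 ⇒ p_{LinkUp} = 124/3 + (1/3)p_{NetOne}.
Setting p_{LinkUp} = p_{NetOne} in the reaction function: p_{LinkUp} = 124/3 + (1/3)p_{LinkUp}, so p_{LinkUp} = (124/3) / (2/3) = 62.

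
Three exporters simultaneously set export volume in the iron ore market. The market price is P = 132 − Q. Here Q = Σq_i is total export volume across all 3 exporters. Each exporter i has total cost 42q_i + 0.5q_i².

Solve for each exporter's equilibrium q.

18

A representative exporter's profit is π_i = q_i(132 − Q) − 42q_i − 0.5q_i², with Q = q_i + Σ_{j≠i} q_j.
First-order condition: 90 − 3q_i − Σ_{j≠i} q_j = 0.
With identical exporters, set every q_j = q: then 90 − 3q − 2q = 0, i.e. q = 90/5 = 18.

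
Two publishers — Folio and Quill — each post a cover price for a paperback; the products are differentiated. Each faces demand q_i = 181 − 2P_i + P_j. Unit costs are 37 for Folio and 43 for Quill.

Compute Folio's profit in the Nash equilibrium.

4762.88

Folio's profit: π = (P_{Folio} − 37)(181 − 2P_{Folio} + P_{Quill}).
∂π/∂P_{Folio} = 255 − 4P_{Folio} + P_{Quill} = 0 ⇒ P_{Folio} = 63.75 + 0.25P_{Quill}.
Similarly P_{Quill} = 66.75 + 0.25P_{Folio}.
Substituting the second reaction function into the first: P_{Folio} = 63.75 + 0.25(66.75 + 0.25P_{Folio}), which gives 0.9375P_{Folio} = 80.4375 ⇒ P_{Folio} = 85.8.
Then P_{Quill} = 66.75 + 0.25·85.8 = 88.2.
q_{Folio} = 181 − 2·85.8 + 88.2 = 97.6.
Profit = (85.8 − 37)·97.6 = 4762.88.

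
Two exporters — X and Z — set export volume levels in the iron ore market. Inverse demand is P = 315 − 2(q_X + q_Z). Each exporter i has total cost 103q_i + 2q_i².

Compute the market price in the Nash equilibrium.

230.2

Exporter X's profit: π = q_X(315 − 2(q_X + q_Z)) − 103q_X − 2q_X².
∂π/∂q_X = 212 − 8q_X − 2q_Z = 0, so q_X = 26.5 − 0.25q_Z.
The game is symmetric, so in equilibrium q_Z = q_X: the reaction function gives 1.25q_X = 26.5, hence q_X = 21.2.
Equilibrium price: P = 315 − 2·42.4 = 230.2.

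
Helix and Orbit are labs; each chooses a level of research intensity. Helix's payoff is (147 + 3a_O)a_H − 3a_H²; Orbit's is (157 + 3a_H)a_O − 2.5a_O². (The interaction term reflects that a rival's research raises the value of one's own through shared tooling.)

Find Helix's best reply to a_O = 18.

Expanding Helix's payoff: 147a_H + 3a_Oa_H − 3a_H².
∂π/∂a_H = 147 + 3a_O − 6a_H = 0, so a_H = 24.5 + 0.5a_O.
At a_O = 18: a_H = 24.5 + 0.5·18 = 33.5.

33.5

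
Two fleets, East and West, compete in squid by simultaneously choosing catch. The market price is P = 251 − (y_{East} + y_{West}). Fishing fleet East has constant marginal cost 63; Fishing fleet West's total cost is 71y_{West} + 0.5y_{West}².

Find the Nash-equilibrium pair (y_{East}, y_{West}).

76.8, 34.4

Fishing fleet East's profit: π = y_{East}(251 − (y_{East} + y_{West})) − 63y_{East}.
∂π/∂y_{East} = 188 − 2y_{East} − y_{West} = 0, so y_{East} = 94 − 0.5y_{West}.
For West: ∂π/∂y_{West} = 180 − 3y_{West} − y_{East} = 0 ⇒ y_{West} = 60 − (1/3)y_{East}.
Solving the two reaction functions simultaneously: (1 − (−0.5)(−1/3))y_{East} = 94 − 0.5·60, so (5/6)y_{East} = 64 and y_{East} = 76.8.
Then y_{West} = 60 − (1/3)·76.8 = 34.4.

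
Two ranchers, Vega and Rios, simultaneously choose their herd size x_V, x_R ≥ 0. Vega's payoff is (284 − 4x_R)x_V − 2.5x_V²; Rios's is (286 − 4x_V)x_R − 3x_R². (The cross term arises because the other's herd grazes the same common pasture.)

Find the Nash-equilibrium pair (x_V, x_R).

Expanding Vega's payoff: 284x_V − 4x_Rx_V − 2.5x_V².
∂π/∂x_V = 284 − 4x_R − 5x_V = 0, so x_V = 56.8 − 0.8x_R.
Likewise for Rios: x_R = 143/3 − (2/3)x_V.
Solving the two reaction functions simultaneously: (1 − (−0.8)(−2/3))x_V = 56.8 − 0.8·(143/3), so (7/15)x_V = 56/3 and x_V = 40.
Then x_R = 143/3 − (2/3)·40 = 21.

40, 21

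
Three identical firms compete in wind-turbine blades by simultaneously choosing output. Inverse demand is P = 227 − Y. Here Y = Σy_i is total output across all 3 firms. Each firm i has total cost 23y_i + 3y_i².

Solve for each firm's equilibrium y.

20.4

A representative firm's profit is π_i = y_i(227 − Y) − 23y_i − 3y_i², with Y = y_i + Σ_{j≠i} y_j.
First-order condition: 204 − 8y_i − Σ_{j≠i} y_j = 0.
In a symmetric equilibrium every firm chooses the same y, so Σ_{j≠i} y_j = 2y. The condition becomes 204 − 10y = 0, giving y = 204/10 = 20.4.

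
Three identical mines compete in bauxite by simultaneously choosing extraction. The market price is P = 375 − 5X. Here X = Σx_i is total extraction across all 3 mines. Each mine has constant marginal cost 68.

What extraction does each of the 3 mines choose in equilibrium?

A representative mine's profit is π_i = x_i(375 − 5X) − 68x_i, with X = x_i + Σ_{j≠i} x_j.
First-order condition: 307 − 10x_i − 5Σ_{j≠i} x_j = 0.
Imposing symmetry (x_j = x for all j) turns Σ_{j≠i} x_j into 2x, so 307 = 20x and x = 15.35.

15.35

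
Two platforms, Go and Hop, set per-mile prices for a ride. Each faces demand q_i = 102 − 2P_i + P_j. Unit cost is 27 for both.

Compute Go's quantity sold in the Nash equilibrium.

Go's profit: π = (P_{Go} − 27)(102 − 2P_{Go} + P_{Hop}).
∂π/∂P_{Go} = 156 − 4P_{Go} + P_{Hop} = 0 ⇒ P_{Go} = 39 + 0.25P_{Hop}.
Setting P_{Go} = P_{Hop} in the reaction function: P_{Go} = 39 + 0.25P_{Go}, so P_{Go} = 39 / 0.75 = 52.
q_{Go} = 102 − 2·52 + 52 = 50.

50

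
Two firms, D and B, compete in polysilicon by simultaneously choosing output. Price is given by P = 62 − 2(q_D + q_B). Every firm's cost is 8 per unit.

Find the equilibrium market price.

26

Firm D's profit: π = q_D(62 − 2(q_D + q_B)) − 8q_D.
∂π/∂q_D = 54 − 4q_D − 2q_B = 0, so q_D = 13.5 − 0.5q_B.
The game is symmetric, so in equilibrium q_B = q_D: the reaction function gives 1.5q_D = 13.5, hence q_D = 9.
Equilibrium price: P = 62 − 2·18 = 26.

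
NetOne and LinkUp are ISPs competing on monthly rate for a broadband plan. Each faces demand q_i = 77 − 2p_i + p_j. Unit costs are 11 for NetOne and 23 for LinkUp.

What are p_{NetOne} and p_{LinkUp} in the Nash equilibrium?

NetOne's profit: π = (p_{NetOne} − 11)(77 − 2p_{NetOne} + p_{LinkUp}).
∂π/∂p_{NetOne} = 99 − 4p_{NetOne} + p_{LinkUp} = 0 ⇒ p_{NetOne} = 24.75 + 0.25p_{LinkUp}.
Similarly p_{LinkUp} = 30.75 + 0.25p_{NetOne}.
Substituting the second reaction function into the first: p_{NetOne} = 24.75 + 0.25(30.75 + 0.25p_{NetOne}), which gives 0.9375p_{NetOne} = 32.4375 ⇒ p_{NetOne} = 34.6.
Then p_{LinkUp} = 30.75 + 0.25·34.6 = 39.4.

34.6, 39.4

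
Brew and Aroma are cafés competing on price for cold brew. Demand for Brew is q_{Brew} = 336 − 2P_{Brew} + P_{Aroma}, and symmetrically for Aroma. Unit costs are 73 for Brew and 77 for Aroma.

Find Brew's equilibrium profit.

15558.48

Brew's profit: π = (P_{Brew} − 73)(336 − 2P_{Brew} + P_{Aroma}).
∂π/∂P_{Brew} = 482 − 4P_{Brew} + P_{Aroma} = 0 ⇒ P_{Brew} = 120.5 + 0.25P_{Aroma}.
Similarly P_{Aroma} = 122.5 + 0.25P_{Brew}.
Substituting the second reaction function into the first: P_{Brew} = 120.5 + 0.25(122.5 + 0.25P_{Brew}), which gives 0.9375P_{Brew} = 151.125 ⇒ P_{Brew} = 161.2.
Then P_{Aroma} = 122.5 + 0.25·161.2 = 162.8.
q_{Brew} = 336 − 2·161.2 + 162.8 = 176.4.
Profit = (161.2 − 73)·176.4 = 15558.48.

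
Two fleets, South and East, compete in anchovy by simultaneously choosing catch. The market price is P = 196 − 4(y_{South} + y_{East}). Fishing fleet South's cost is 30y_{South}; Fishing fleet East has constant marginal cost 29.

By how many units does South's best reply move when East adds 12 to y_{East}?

Fishing fleet South's profit: π = y_{South}(196 − 4(y_{South} + y_{East})) − 30y_{South}.
∂π/∂y_{South} = 166 − 8y_{South} − 4y_{East} = 0, so y_{South} = 20.75 − 0.5y_{East}.
The reaction-function slope is −0.5, so a 12-unit rise in y_{East} moves y_{South} by −0.5 × 12 = −6. South's best response falls — the actions are strategic substitutes.

-6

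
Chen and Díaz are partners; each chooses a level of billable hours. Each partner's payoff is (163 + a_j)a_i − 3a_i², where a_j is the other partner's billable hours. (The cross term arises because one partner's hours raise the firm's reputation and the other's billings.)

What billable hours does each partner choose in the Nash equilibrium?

Chen's payoff is (163 + a_D)a_C − 3a_C².
∂π/∂a_C = 163 + a_D − 6a_C = 0, so a_C = 163/6 + (1/6)a_D.
Setting a_C = a_D in the reaction function: a_C = 163/6 + (1/6)a_C, so a_C = (163/6) / (5/6) = 32.6.

32.6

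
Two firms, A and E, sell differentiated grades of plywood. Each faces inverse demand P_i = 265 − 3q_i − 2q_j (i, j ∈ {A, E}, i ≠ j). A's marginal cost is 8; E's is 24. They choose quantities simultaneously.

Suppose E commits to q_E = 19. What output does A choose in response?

36.5

Firm A's profit: π = q_A(265 − 3q_A − 2q_E) − 8q_A.
∂π/∂q_A = 257 − 6q_A − 2q_E = 0 ⇒ q_A = 257/6 − (1/3)q_E.
At q_E = 19: q_A = 257/6 − (1/3)·19 = 36.5.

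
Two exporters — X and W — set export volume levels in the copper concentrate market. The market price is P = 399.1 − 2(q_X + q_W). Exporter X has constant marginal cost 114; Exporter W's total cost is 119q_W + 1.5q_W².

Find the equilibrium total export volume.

82.7375

Exporter X's profit: π = q_X(399.1 − 2(q_X + q_W)) − 114q_X.
∂π/∂q_X = 285.1 − 4q_X − 2q_W = 0, so q_X = 71.275 − 0.5q_W.
For W: ∂π/∂q_W = 280.1 − 7q_W − 2q_X = 0 ⇒ q_W = 2801/70 − (2/7)q_X.
Solving the two reaction functions simultaneously: (1 − (−0.5)(−2/7))q_X = 71.275 − 0.5·(2801/70), so (6/7)q_X = 2871/56 and q_X = 59.8125.
Then q_W = 2801/70 − (2/7)·59.8125 = 22.925.
Total export volume: 59.8125 + 22.925 = 82.7375.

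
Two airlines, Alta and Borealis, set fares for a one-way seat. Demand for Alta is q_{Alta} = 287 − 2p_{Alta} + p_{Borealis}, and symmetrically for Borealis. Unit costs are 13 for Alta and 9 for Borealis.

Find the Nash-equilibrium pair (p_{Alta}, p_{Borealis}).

103.8, 102.2

Alta's profit: π = (p_{Alta} − 13)(287 − 2p_{Alta} + p_{Borealis}).
∂π/∂p_{Alta} = 313 − 4p_{Alta} + p_{Borealis} = 0 ⇒ p_{Alta} = 78.25 + 0.25p_{Borealis}.
Similarly p_{Borealis} = 76.25 + 0.25p_{Alta}.
Substituting the second reaction function into the first: p_{Alta} = 78.25 + 0.25(76.25 + 0.25p_{Alta}), which gives 0.9375p_{Alta} = 97.3125 ⇒ p_{Alta} = 103.8.
Then p_{Borealis} = 76.25 + 0.25·103.8 = 102.2.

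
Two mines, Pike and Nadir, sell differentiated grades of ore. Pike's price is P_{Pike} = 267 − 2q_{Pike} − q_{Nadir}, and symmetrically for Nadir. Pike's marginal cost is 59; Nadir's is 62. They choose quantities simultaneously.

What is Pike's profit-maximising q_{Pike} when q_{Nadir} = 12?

49

Mine Pike's profit: π = q_{Pike}(267 − 2q_{Pike} − q_{Nadir}) − 59q_{Pike}.
∂π/∂q_{Pike} = 208 − 4q_{Pike} − q_{Nadir} = 0 ⇒ q_{Pike} = 52 − 0.25q_{Nadir}.
At q_{Nadir} = 12: q_{Pike} = 52 − 0.25·12 = 49.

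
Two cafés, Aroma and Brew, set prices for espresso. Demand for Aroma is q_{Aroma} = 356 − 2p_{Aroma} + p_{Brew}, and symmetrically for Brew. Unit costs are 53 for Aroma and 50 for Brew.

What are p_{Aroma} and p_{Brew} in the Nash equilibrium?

153.6, 152.4

Aroma's profit: π = (p_{Aroma} − 53)(356 − 2p_{Aroma} + p_{Brew}).
∂π/∂p_{Aroma} = 462 − 4p_{Aroma} + p_{Brew} = 0 ⇒ p_{Aroma} = 115.5 + 0.25p_{Brew}.
Similarly p_{Brew} = 114 + 0.25p_{Aroma}.
Solving the two reaction functions simultaneously: (1 − (0.25)(0.25))p_{Aroma} = 115.5 + 0.25·114, so 0.9375p_{Aroma} = 144 and p_{Aroma} = 153.6.
Then p_{Brew} = 114 + 0.25·153.6 = 152.4.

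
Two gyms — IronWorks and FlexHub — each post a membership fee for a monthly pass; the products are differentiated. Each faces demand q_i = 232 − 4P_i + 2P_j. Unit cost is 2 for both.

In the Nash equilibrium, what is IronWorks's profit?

5776

IronWorks's profit: π = (P_{IronWorks} − 2)(232 − 4P_{IronWorks} + 2P_{FlexHub}).
∂π/∂P_{IronWorks} = 240 − 8P_{IronWorks} + 2P_{FlexHub} = 0 ⇒ P_{IronWorks} = 30 + 0.25P_{FlexHub}.
Setting P_{IronWorks} = P_{FlexHub} in the reaction function: P_{IronWorks} = 30 + 0.25P_{IronWorks}, so P_{IronWorks} = 30 / 0.75 = 40.
q_{IronWorks} = 232 − 4·40 + 2·40 = 152.
Profit = (40 − 2)·152 = 5776.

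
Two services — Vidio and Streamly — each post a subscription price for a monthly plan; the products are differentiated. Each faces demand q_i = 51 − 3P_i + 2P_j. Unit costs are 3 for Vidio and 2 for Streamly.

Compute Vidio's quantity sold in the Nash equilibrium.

Vidio's profit: π = (P_{Vidio} − 3)(51 − 3P_{Vidio} + 2P_{Streamly}).
∂π/∂P_{Vidio} = 60 − 6P_{Vidio} + 2P_{Streamly} = 0 ⇒ P_{Vidio} = 10 + (1/3)P_{Streamly}.
Similarly P_{Streamly} = 9.5 + (1/3)P_{Vidio}.
Substituting the second reaction function into the first: P_{Vidio} = 10 + (1/3)(9.5 + (1/3)P_{Vidio}), which gives (8/9)P_{Vidio} = 79/6 ⇒ P_{Vidio} = 14.8125.
Then P_{Streamly} = 9.5 + (1/3)·14.8125 = 14.4375.
q_{Vidio} = 51 − 3·14.8125 + 2·14.4375 = 35.4375.

35.4375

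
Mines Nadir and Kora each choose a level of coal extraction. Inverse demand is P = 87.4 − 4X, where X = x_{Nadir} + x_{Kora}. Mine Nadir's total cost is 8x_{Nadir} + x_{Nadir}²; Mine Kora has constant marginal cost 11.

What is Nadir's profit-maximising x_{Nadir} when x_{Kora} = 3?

6.74

Mine Nadir's profit: π = x_{Nadir}(87.4 − 4(x_{Nadir} + x_{Kora})) − 8x_{Nadir} − x_{Nadir}².
∂π/∂x_{Nadir} = 79.4 − 10x_{Nadir} − 4x_{Kora} = 0, so x_{Nadir} = 7.94 − 0.4x_{Kora}.
At x_{Kora} = 3: x_{Nadir} = 7.94 − 0.4·3 = 6.74.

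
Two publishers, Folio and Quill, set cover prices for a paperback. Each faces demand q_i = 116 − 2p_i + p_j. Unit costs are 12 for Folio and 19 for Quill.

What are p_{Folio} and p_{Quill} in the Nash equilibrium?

47.6, 50.4

Folio's profit: π = (p_{Folio} − 12)(116 − 2p_{Folio} + p_{Quill}).
∂π/∂p_{Folio} = 140 − 4p_{Folio} + p_{Quill} = 0 ⇒ p_{Folio} = 35 + 0.25p_{Quill}.
Similarly p_{Quill} = 38.5 + 0.25p_{Folio}.
Plugging p_{Quill} into Folio's best response: p_{Folio} = 35 + 0.25(38.5 + 0.25p_{Folio}) ⇒ 0.9375p_{Folio} = 44.625, so p_{Folio} = 47.6.
Then p_{Quill} = 38.5 + 0.25·47.6 = 50.4.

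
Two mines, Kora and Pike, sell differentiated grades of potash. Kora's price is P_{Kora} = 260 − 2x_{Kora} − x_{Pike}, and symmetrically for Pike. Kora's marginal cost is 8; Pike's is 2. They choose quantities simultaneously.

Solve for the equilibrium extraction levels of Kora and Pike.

50, 52

Mine Kora's profit: π = x_{Kora}(260 − 2x_{Kora} − x_{Pike}) − 8x_{Kora}.
∂π/∂x_{Kora} = 252 − 4x_{Kora} − x_{Pike} = 0 ⇒ x_{Kora} = 63 − 0.25x_{Pike}.
Similarly x_{Pike} = 64.5 − 0.25x_{Kora}.
Solving the two reaction functions simultaneously: (1 − (−0.25)(−0.25))x_{Kora} = 63 − 0.25·64.5, so 0.9375x_{Kora} = 46.875 and x_{Kora} = 50.
Then x_{Pike} = 64.5 − 0.25·50 = 52.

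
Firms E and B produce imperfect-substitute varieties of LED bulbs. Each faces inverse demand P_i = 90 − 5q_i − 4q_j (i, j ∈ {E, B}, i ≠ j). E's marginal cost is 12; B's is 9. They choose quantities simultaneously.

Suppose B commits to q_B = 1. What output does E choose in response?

Firm E's profit: π = q_E(90 − 5q_E − 4q_B) − 12q_E.
∂π/∂q_E = 78 − 10q_E − 4q_B = 0 ⇒ q_E = 7.8 − 0.4q_B.
At q_B = 1: q_E = 7.8 − 0.4·1 = 7.4.

7.4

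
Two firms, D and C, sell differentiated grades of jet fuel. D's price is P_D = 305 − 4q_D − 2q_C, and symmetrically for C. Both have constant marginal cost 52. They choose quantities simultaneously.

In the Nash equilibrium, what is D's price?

153.2

Firm D's profit: π = q_D(305 − 4q_D − 2q_C) − 52q_D.
∂π/∂q_D = 253 − 8q_D − 2q_C = 0 ⇒ q_D = 31.625 − 0.25q_C.
By symmetry q_C = q_D; substituting into the reaction function, 1.25q_D = 31.625 and q_D = 25.3.
P_D = 305 − 4·25.3 − 2·25.3 = 153.2.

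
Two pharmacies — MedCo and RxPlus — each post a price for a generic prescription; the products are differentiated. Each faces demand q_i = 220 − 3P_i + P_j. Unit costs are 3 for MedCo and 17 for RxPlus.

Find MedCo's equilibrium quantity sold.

MedCo's profit: π = (P_{MedCo} − 3)(220 − 3P_{MedCo} + P_{RxPlus}).
∂π/∂P_{MedCo} = 229 − 6P_{MedCo} + P_{RxPlus} = 0 ⇒ P_{MedCo} = 229/6 + (1/6)P_{RxPlus}.
Similarly P_{RxPlus} = 271/6 + (1/6)P_{MedCo}.
Plugging P_{RxPlus} into MedCo's best response: P_{MedCo} = 229/6 + (1/6)(271/6 + (1/6)P_{MedCo}) ⇒ (35/36)P_{MedCo} = 1645/36, so P_{MedCo} = 47.
Then P_{RxPlus} = 271/6 + (1/6)·47 = 53.
q_{MedCo} = 220 − 3·47 + 53 = 132.

132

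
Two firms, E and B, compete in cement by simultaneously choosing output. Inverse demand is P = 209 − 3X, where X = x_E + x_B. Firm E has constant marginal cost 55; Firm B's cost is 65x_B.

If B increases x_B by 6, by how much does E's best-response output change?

-3

Firm E's profit: π = x_E(209 − 3(x_E + x_B)) − 55x_E.
∂π/∂x_E = 154 − 6x_E − 3x_B = 0, so x_E = 77/3 − 0.5x_B.
The reaction-function slope is −0.5, so a 6-unit rise in x_B moves x_E by −0.5 × 6 = −3. E's best response falls — the actions are strategic substitutes.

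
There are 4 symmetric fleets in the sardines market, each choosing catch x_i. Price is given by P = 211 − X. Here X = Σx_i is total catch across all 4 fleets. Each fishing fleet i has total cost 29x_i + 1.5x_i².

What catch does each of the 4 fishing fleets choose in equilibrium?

22.75

A representative fishing fleet's profit is π_i = x_i(211 − X) − 29x_i − 1.5x_i², with X = x_i + Σ_{j≠i} x_j.
First-order condition: 182 − 5x_i − Σ_{j≠i} x_j = 0.
Imposing symmetry (x_j = x for all j) turns Σ_{j≠i} x_j into 3x, so 182 = 8x and x = 22.75.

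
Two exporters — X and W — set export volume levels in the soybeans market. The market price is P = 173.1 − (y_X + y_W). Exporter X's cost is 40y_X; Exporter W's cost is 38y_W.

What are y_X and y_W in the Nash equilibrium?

43.7, 45.7

Exporter X's profit: π = y_X(173.1 − (y_X + y_W)) − 40y_X.
∂π/∂y_X = 133.1 − 2y_X − y_W = 0, so y_X = 66.55 − 0.5y_W.
By the same steps for W: y_W = 67.55 − 0.5y_X.
Substituting the second reaction function into the first: y_X = 66.55 − 0.5(67.55 − 0.5y_X), which gives 0.75y_X = 32.775 ⇒ y_X = 43.7.
Then y_W = 67.55 − 0.5·43.7 = 45.7.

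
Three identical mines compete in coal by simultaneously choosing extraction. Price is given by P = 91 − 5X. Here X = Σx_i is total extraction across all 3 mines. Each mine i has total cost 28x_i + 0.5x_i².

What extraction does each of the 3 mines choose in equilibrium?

A representative mine's profit is π_i = x_i(91 − 5X) − 28x_i − 0.5x_i², with X = x_i + Σ_{j≠i} x_j.
First-order condition: 63 − 11x_i − 5Σ_{j≠i} x_j = 0.
Imposing symmetry (x_j = x for all j) turns Σ_{j≠i} x_j into 2x, so 63 = 21x and x = 3.

3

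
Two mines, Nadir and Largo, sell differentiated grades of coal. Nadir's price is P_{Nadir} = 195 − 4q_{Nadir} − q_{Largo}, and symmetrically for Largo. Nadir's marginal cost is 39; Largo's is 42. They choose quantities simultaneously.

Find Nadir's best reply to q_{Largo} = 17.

Mine Nadir's profit: π = q_{Nadir}(195 − 4q_{Nadir} − q_{Largo}) − 39q_{Nadir}.
∂π/∂q_{Nadir} = 156 − 8q_{Nadir} − q_{Largo} = 0 ⇒ q_{Nadir} = 19.5 − 0.125q_{Largo}.
At q_{Largo} = 17: q_{Nadir} = 19.5 − 0.125·17 = 17.375.

17.375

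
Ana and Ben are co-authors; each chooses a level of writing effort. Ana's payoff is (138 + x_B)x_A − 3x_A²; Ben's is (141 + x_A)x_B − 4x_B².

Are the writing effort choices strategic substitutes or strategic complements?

strategic complements

Expanding Ana's payoff: 138x_A + x_Bx_A − 3x_A².
∂π/∂x_A = 138 + x_B − 6x_A = 0, so x_A = 23 + (1/6)x_B.
The best-response slope dx_A/dx_B = 1/6 > 0: the reaction function is upward-sloping, so the choices are strategic complements.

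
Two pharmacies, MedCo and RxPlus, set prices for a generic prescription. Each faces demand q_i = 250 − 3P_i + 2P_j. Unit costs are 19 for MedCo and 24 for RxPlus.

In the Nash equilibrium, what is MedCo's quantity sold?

MedCo's profit: π = (P_{MedCo} − 19)(250 − 3P_{MedCo} + 2P_{RxPlus}).
∂π/∂P_{MedCo} = 307 − 6P_{MedCo} + 2P_{RxPlus} = 0 ⇒ P_{MedCo} = 307/6 + (1/3)P_{RxPlus}.
Similarly P_{RxPlus} = 161/3 + (1/3)P_{MedCo}.
Substituting the second reaction function into the first: P_{MedCo} = 307/6 + (1/3)(161/3 + (1/3)P_{MedCo}), which gives (8/9)P_{MedCo} = 1243/18 ⇒ P_{MedCo} = 77.6875.
Then P_{RxPlus} = 161/3 + (1/3)·77.6875 = 79.5625.
q_{MedCo} = 250 − 3·77.6875 + 2·79.5625 = 176.0625.

176.0625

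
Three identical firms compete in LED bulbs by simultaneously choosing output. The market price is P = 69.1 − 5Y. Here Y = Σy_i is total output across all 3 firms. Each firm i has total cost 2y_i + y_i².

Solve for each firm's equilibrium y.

3.05

A representative firm's profit is π_i = y_i(69.1 − 5Y) − 2y_i − y_i², with Y = y_i + Σ_{j≠i} y_j.
First-order condition: 67.1 − 12y_i − 5Σ_{j≠i} y_j = 0.
With identical firms, set every y_j = y: then 67.1 − 12y − 10y = 0, i.e. y = 67.1/22 = 3.05.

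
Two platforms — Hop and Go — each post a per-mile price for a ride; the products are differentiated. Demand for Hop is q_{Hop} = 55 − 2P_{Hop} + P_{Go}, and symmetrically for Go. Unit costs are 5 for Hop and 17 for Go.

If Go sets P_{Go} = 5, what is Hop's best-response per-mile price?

17.5

Hop's profit: π = (P_{Hop} − 5)(55 − 2P_{Hop} + P_{Go}).
∂π/∂P_{Hop} = 65 − 4P_{Hop} + P_{Go} = 0 ⇒ P_{Hop} = 16.25 + 0.25P_{Go}.
At P_{Go} = 5: P_{Hop} = 16.25 + 0.25·5 = 17.5.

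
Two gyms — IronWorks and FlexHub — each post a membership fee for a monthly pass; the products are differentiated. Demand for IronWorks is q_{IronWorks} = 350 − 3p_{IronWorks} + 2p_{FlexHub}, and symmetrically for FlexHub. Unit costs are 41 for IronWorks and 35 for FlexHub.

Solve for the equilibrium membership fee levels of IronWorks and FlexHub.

IronWorks's profit: π = (p_{IronWorks} − 41)(350 − 3p_{IronWorks} + 2p_{FlexHub}).
∂π/∂p_{IronWorks} = 473 − 6p_{IronWorks} + 2p_{FlexHub} = 0 ⇒ p_{IronWorks} = 473/6 + (1/3)p_{FlexHub}.
Similarly p_{FlexHub} = 455/6 + (1/3)p_{IronWorks}.
Plugging p_{FlexHub} into IronWorks's best response: p_{IronWorks} = 473/6 + (1/3)(455/6 + (1/3)p_{IronWorks}) ⇒ (8/9)p_{IronWorks} = 937/9, so p_{IronWorks} = 117.125.
Then p_{FlexHub} = 455/6 + (1/3)·117.125 = 114.875.

117.125, 114.875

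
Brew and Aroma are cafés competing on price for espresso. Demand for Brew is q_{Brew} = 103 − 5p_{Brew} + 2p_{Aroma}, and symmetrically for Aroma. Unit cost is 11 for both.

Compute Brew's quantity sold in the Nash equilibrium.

Brew's profit: π = (p_{Brew} − 11)(103 − 5p_{Brew} + 2p_{Aroma}).
∂π/∂p_{Brew} = 158 − 10p_{Brew} + 2p_{Aroma} = 0 ⇒ p_{Brew} = 15.8 + 0.2p_{Aroma}.
By symmetry p_{Aroma} = p_{Brew}; substituting into the reaction function, 0.8p_{Brew} = 15.8 and p_{Brew} = 19.75.
q_{Brew} = 103 − 5·19.75 + 2·19.75 = 43.75.

43.75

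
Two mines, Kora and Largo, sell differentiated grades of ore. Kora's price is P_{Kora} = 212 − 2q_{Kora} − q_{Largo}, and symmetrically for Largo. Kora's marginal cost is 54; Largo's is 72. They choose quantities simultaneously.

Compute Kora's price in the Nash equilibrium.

Mine Kora's profit: π = q_{Kora}(212 − 2q_{Kora} − q_{Largo}) − 54q_{Kora}.
∂π/∂q_{Kora} = 158 − 4q_{Kora} − q_{Largo} = 0 ⇒ q_{Kora} = 39.5 − 0.25q_{Largo}.
Similarly q_{Largo} = 35 − 0.25q_{Kora}.
Solving the two reaction functions simultaneously: (1 − (−0.25)(−0.25))q_{Kora} = 39.5 − 0.25·35, so 0.9375q_{Kora} = 30.75 and q_{Kora} = 32.8.
Then q_{Largo} = 35 − 0.25·32.8 = 26.8.
P_{Kora} = 212 − 2·32.8 − 26.8 = 119.6.

119.6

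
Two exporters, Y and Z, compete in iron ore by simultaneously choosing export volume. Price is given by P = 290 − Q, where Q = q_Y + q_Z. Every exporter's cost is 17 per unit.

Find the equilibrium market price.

108

Exporter Y's profit: π = q_Y(290 − (q_Y + q_Z)) − 17q_Y.
∂π/∂q_Y = 273 − 2q_Y − q_Z = 0, so q_Y = 136.5 − 0.5q_Z.
Setting q_Y = q_Z in the reaction function: q_Y = 136.5 − 0.5q_Y, so q_Y = 136.5 / 1.5 = 91.
Equilibrium price: P = 290 − 182 = 108.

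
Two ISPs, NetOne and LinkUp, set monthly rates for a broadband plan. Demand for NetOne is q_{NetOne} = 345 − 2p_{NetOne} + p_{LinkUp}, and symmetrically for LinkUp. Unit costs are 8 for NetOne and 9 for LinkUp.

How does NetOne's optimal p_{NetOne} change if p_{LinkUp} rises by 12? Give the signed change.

NetOne's profit: π = (p_{NetOne} − 8)(345 − 2p_{NetOne} + p_{LinkUp}).
∂π/∂p_{NetOne} = 361 − 4p_{NetOne} + p_{LinkUp} = 0 ⇒ p_{NetOne} = 90.25 + 0.25p_{LinkUp}.
The reaction-function slope is 0.25, so a 12-unit rise in p_{LinkUp} moves p_{NetOne} by 0.25 × 12 = 3. NetOne's best response rises — the actions are strategic complements.

3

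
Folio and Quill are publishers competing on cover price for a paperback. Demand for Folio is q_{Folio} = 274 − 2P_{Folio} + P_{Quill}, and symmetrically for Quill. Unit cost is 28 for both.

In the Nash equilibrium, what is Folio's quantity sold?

164

Folio's profit: π = (P_{Folio} − 28)(274 − 2P_{Folio} + P_{Quill}).
∂π/∂P_{Folio} = 330 − 4P_{Folio} + P_{Quill} = 0 ⇒ P_{Folio} = 82.5 + 0.25P_{Quill}.
Setting P_{Folio} = P_{Quill} in the reaction function: P_{Folio} = 82.5 + 0.25P_{Folio}, so P_{Folio} = 82.5 / 0.75 = 110.
q_{Folio} = 274 − 2·110 + 110 = 164.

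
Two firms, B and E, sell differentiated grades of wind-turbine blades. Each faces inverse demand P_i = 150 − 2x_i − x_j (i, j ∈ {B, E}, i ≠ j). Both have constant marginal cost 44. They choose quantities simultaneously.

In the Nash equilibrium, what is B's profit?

898.88

Firm B's profit: π = x_B(150 − 2x_B − x_E) − 44x_B.
∂π/∂x_B = 106 − 4x_B − x_E = 0 ⇒ x_B = 26.5 − 0.25x_E.
Setting x_B = x_E in the reaction function: x_B = 26.5 − 0.25x_B, so x_B = 26.5 / 1.25 = 21.2.
P_B = 150 − 2·21.2 − 21.2 = 86.4.
Profit = (86.4 − 44)·21.2 = 898.88.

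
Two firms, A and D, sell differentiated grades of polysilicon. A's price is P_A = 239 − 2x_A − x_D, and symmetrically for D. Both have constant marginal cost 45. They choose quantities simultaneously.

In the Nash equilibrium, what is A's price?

Firm A's profit: π = x_A(239 − 2x_A − x_D) − 45x_A.
∂π/∂x_A = 194 − 4x_A − x_D = 0 ⇒ x_A = 48.5 − 0.25x_D.
The game is symmetric, so in equilibrium x_D = x_A: the reaction function gives 1.25x_A = 48.5, hence x_A = 38.8.
P_A = 239 − 2·38.8 − 38.8 = 122.6.

122.6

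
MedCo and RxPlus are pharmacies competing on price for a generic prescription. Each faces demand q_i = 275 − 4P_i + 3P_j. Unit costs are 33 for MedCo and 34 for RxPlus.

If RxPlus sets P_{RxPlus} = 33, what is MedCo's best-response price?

63.25

MedCo's profit: π = (P_{MedCo} − 33)(275 − 4P_{MedCo} + 3P_{RxPlus}).
∂π/∂P_{MedCo} = 407 − 8P_{MedCo} + 3P_{RxPlus} = 0 ⇒ P_{MedCo} = 50.875 + 0.375P_{RxPlus}.
At P_{RxPlus} = 33: P_{MedCo} = 50.875 + 0.375·33 = 63.25.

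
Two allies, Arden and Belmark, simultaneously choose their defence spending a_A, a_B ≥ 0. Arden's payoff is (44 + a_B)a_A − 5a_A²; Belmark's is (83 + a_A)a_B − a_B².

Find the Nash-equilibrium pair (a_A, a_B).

Expanding Arden's payoff: 44a_A + a_Ba_A − 5a_A².
∂π/∂a_A = 44 + a_B − 10a_A = 0, so a_A = 4.4 + 0.1a_B.
Likewise for Belmark: a_B = 41.5 + 0.5a_A.
Substituting the second reaction function into the first: a_A = 4.4 + 0.1(41.5 + 0.5a_A), which gives 0.95a_A = 8.55 ⇒ a_A = 9.
Then a_B = 41.5 + 0.5·9 = 46.

9, 46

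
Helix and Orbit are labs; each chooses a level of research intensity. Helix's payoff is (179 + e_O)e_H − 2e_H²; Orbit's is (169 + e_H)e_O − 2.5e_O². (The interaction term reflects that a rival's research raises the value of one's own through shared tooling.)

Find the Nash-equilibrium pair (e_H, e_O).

Expanding Helix's payoff: 179e_H + e_Oe_H − 2e_H².
∂π/∂e_H = 179 + e_O − 4e_H = 0, so e_H = 44.75 + 0.25e_O.
Likewise for Orbit: e_O = 33.8 + 0.2e_H.
Plugging e_O into Helix's best response: e_H = 44.75 + 0.25(33.8 + 0.2e_H) ⇒ 0.95e_H = 53.2, so e_H = 56.
Then e_O = 33.8 + 0.2·56 = 45.

56, 45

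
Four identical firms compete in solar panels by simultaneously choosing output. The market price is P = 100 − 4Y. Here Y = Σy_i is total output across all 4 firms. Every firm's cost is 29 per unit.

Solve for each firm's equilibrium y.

3.55

A representative firm's profit is π_i = y_i(100 − 4Y) − 29y_i, with Y = y_i + Σ_{j≠i} y_j.
First-order condition: 71 − 8y_i − 4Σ_{j≠i} y_j = 0.
With identical firms, set every y_j = y: then 71 − 8y − 12y = 0, i.e. y = 71/20 = 3.55.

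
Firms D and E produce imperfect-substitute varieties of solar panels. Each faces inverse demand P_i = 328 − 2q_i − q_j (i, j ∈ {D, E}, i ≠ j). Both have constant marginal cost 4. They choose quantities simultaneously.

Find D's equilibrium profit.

Firm D's profit: π = q_D(328 − 2q_D − q_E) − 4q_D.
∂π/∂q_D = 324 − 4q_D − q_E = 0 ⇒ q_D = 81 − 0.25q_E.
By symmetry q_E = q_D; substituting into the reaction function, 1.25q_D = 81 and q_D = 64.8.
P_D = 328 − 2·64.8 − 64.8 = 133.6.
Profit = (133.6 − 4)·64.8 = 8398.08.

8398.08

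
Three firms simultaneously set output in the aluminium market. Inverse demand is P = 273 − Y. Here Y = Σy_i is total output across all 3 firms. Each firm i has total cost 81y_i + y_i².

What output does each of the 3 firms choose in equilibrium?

A representative firm's profit is π_i = y_i(273 − Y) − 81y_i − y_i², with Y = y_i + Σ_{j≠i} y_j.
First-order condition: 192 − 4y_i − Σ_{j≠i} y_j = 0.
Imposing symmetry (y_j = y for all j) turns Σ_{j≠i} y_j into 2y, so 192 = 6y and y = 32.

32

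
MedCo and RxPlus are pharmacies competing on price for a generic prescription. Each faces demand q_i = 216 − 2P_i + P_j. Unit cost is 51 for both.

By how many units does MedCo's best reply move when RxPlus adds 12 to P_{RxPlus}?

MedCo's profit: π = (P_{MedCo} − 51)(216 − 2P_{MedCo} + P_{RxPlus}).
∂π/∂P_{MedCo} = 318 − 4P_{MedCo} + P_{RxPlus} = 0 ⇒ P_{MedCo} = 79.5 + 0.25P_{RxPlus}.
The reaction-function slope is 0.25, so a 12-unit rise in P_{RxPlus} moves P_{MedCo} by 0.25 × 12 = 3. MedCo's best response rises — the actions are strategic complements.

3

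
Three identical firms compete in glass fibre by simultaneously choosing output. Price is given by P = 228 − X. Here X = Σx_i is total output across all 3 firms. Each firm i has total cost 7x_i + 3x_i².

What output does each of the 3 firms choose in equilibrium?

A representative firm's profit is π_i = x_i(228 − X) − 7x_i − 3x_i², with X = x_i + Σ_{j≠i} x_j.
First-order condition: 221 − 8x_i − Σ_{j≠i} x_j = 0.
Imposing symmetry (x_j = x for all j) turns Σ_{j≠i} x_j into 2x, so 221 = 10x and x = 22.1.

22.1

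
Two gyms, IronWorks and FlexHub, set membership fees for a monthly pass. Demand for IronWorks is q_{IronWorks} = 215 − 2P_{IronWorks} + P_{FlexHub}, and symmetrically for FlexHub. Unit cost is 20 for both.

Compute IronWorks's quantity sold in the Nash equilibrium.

IronWorks's profit: π = (P_{IronWorks} − 20)(215 − 2P_{IronWorks} + P_{FlexHub}).
∂π/∂P_{IronWorks} = 255 − 4P_{IronWorks} + P_{FlexHub} = 0 ⇒ P_{IronWorks} = 63.75 + 0.25P_{FlexHub}.
The game is symmetric, so in equilibrium P_{FlexHub} = P_{IronWorks}: the reaction function gives 0.75P_{IronWorks} = 63.75, hence P_{IronWorks} = 85.
q_{IronWorks} = 215 − 2·85 + 85 = 130.

130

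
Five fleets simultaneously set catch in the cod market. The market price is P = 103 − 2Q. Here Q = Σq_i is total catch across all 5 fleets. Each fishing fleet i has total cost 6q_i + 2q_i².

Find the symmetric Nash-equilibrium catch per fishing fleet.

A representative fishing fleet's profit is π_i = q_i(103 − 2Q) − 6q_i − 2q_i², with Q = q_i + Σ_{j≠i} q_j.
First-order condition: 97 − 8q_i − 2Σ_{j≠i} q_j = 0.
Imposing symmetry (q_j = q for all j) turns Σ_{j≠i} q_j into 4q, so 97 = 16q and q = 6.0625.

6.0625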